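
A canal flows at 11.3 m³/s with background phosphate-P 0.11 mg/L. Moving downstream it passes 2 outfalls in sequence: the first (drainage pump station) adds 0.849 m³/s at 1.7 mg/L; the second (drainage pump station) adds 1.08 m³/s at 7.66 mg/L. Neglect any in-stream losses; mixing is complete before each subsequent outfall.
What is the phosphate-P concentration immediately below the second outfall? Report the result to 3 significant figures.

Outfall 1: combined Q = 12.15 m³/s; C = (11.30·0.1100 + 0.8490·1.700)/12.15 = 0.2211 mg/L.
Outfall 2: combined Q = 13.23 m³/s; C = (12.15·0.2211 + 1.080·7.660)/13.23 = 0.8284 mg/L.

0.828 mg/L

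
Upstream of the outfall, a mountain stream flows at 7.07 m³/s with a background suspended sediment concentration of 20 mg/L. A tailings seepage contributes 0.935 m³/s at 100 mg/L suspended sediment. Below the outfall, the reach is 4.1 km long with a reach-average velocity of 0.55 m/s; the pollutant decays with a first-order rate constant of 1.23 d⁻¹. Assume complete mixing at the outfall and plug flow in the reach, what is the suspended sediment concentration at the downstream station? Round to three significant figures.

26.4 mg/L

Conservation of mass: C = (7.070·20.00 + 0.9350·100.0) / 8.005 = 234.9/8.005 = 29.34 mg/L.
Travel time t = 4.1·1000 / 0.55 = 7455 s = 2.071 h.
Decay over the reach: 29.34·exp(−kt) = 29.34·0.8993 = 26.39 mg/L.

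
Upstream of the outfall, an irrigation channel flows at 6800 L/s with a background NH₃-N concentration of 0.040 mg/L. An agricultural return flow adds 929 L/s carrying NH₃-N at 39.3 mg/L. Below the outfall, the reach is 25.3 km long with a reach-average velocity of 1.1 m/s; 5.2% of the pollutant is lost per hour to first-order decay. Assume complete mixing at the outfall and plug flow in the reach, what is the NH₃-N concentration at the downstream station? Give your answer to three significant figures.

3.38 mg/L

Flow-weighted average: C = (6800·0.04000 + 929.0·39.30) / 7729 = 36780/7729 = 4.759 mg/L.
Travel time t = 25.3·1000 / 1.1 = 23000 s = 6.389 h.
5.2%/h lost → k = −ln(1 − 0.052) = 0.05340 h⁻¹.
After decay, C = 4.759 × e^(−kt) = 4.759 × 0.7109 = 3.383 mg/L.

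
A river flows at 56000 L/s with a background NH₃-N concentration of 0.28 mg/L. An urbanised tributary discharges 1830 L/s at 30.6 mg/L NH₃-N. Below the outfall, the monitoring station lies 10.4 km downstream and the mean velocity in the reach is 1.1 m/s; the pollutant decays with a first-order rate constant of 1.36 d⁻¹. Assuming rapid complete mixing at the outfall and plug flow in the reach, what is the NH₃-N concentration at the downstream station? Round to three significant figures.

Mass balance: C = (56000·0.2800 + 1830·30.60) / 57830 = 71680/57830 = 1.239 mg/L.
Travel time t = 10.4·1000 / 1.1 = 9455 s = 2.626 h.
Applying C = C₀e^(−kt): 1.239 × 0.8617 = 1.068 mg/L.

1.07 mg/L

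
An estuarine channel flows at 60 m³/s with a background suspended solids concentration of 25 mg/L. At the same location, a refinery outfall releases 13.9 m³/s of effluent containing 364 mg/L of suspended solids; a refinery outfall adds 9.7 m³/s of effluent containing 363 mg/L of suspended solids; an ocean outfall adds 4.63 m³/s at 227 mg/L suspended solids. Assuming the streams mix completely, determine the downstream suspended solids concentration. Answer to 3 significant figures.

Flow-weighted average: C = (60.00·25.00 + 13.90·364.0 + 9.700·363.0 + 4.630·227.0) / 88.23 = 11130/88.23 = 126.2 mg/L.

126 mg/L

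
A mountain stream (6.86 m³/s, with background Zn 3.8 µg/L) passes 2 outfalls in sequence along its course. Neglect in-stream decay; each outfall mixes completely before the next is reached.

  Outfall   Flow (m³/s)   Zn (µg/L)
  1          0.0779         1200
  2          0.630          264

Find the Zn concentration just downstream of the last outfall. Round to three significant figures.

Outfall 1: combined Q = 6.938 m³/s; C = (6.860·3.800 + 0.07790·1200)/6.938 = 17.23 µg/L.
Outfall 2: combined Q = 7.568 m³/s; C = (6.938·17.23 + 0.6300·264.0)/7.568 = 37.77 µg/L.

37.8 µg/L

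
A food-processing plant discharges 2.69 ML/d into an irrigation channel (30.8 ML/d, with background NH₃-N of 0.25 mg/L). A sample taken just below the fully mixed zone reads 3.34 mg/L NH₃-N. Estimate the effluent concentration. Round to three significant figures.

Mass balance: 30.80·0.2500 + 2.690·Cₑ = 33.49·3.340
→ Cₑ = (33.49·3.340 − 30.80·0.2500) / 2.690 = 38.72 mg/L.

38.7 mg/L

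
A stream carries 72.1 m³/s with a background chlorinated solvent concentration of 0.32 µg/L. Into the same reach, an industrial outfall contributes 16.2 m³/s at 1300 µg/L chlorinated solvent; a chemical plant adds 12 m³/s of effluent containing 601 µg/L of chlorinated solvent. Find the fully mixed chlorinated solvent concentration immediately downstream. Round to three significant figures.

Mixed concentration C = ΣQC/ΣQ = (72.10·0.3200 + 16.20·1300 + 12.00·601.0) / 100.3 = 28300/100.3 = 282.1 µg/L.

282 µg/L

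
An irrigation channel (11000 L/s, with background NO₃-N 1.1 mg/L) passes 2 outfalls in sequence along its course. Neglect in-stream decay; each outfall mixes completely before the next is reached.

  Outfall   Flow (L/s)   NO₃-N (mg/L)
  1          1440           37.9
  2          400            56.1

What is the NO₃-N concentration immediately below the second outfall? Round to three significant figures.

6.94 mg/L

Outfall 1: combined Q = 12440 L/s; C = (11000·1.100 + 1440·37.90)/12440 = 5.360 mg/L.
Outfall 2: combined Q = 12840 L/s; C = (12440·5.360 + 400.0·56.10)/12840 = 6.940 mg/L.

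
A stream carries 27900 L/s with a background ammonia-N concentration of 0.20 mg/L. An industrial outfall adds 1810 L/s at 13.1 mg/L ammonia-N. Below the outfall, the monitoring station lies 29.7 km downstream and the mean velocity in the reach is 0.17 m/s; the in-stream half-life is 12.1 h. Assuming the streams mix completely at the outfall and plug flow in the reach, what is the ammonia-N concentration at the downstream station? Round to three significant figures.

After mixing, C = (27900·0.2000 + 1810·13.10) / 29710 = 29290/29710 = 0.9859 mg/L.
Travel time t = 29.7·1000 / 0.17 = 174700 s = 48.53 h.
Half-life 12.1 h → k = ln 2 / 12.1 = 0.05728 h⁻¹ = 1.375 d⁻¹.
First-order decay: C = 0.9859·exp(−k·t) = 0.9859·0.06204 = 0.06116 mg/L.

0.0612 mg/L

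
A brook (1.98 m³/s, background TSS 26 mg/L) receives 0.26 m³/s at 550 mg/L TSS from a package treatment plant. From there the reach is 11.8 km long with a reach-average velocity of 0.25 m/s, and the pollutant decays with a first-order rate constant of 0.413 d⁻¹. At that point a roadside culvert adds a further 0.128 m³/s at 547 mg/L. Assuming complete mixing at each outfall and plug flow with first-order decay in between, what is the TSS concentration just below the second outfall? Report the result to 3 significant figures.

Mass balance: C = (1.980·26.00 + 0.2600·550.0) / 2.240 = 194.5/2.240 = 86.82 mg/L; combined flow 2.240 m³/s.
Travel time t = 11.8·1000 / 0.25 = 47200 s = 13.11 h.
After decay, C = 86.82 × e^(−kt) = 86.82 × 0.7980 = 69.29 mg/L.
Second outfall: C = (2.240·69.29 + 0.1280·547.0)/2.368 = 95.11 mg/L.

95.1 mg/L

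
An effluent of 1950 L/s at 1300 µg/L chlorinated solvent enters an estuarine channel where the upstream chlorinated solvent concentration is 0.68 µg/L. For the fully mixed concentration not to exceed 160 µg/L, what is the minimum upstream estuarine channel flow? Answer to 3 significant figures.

Set C_mix = 160: (Q·0.6800 + 1950·1300) / (Q + 1950) = 160
→ Q = 1950·(1300 − 160)/(160 − 0.6800) = 13950 L/s.

14000 L/s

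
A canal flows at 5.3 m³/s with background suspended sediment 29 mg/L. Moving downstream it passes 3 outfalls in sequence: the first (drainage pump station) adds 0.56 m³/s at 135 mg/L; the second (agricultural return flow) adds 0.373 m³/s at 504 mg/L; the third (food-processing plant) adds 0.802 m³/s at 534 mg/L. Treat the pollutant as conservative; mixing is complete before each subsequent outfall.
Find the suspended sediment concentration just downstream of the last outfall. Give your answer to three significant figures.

Below outfall 1: Q → 5.860 m³/s, C = (5.300·29.00 + 0.5600·135.0)/5.860 = 39.13 mg/L.
Below outfall 2: Q → 6.233 m³/s, C = (5.860·39.13 + 0.3730·504.0)/6.233 = 66.95 mg/L.
Below outfall 3: Q → 7.035 m³/s, C = (6.233·66.95 + 0.8020·534.0)/7.035 = 120.2 mg/L.

120 mg/L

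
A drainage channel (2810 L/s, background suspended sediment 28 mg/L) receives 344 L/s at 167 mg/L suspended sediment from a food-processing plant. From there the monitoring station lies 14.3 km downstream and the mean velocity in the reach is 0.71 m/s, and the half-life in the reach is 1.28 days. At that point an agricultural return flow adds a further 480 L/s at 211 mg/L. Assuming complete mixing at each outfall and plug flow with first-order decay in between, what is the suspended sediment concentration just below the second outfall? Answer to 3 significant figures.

60.9 mg/L

Flow-weighted average: C = (2810·28.00 + 344.0·167.0) / 3154 = 136100/3154 = 43.16 mg/L; combined flow 3154 L/s.
Travel time t = 14.3·1000 / 0.71 = 20140 s = 5.595 h.
Half-life 1.28 d → k = ln 2 / 1.28 = 0.5415 d⁻¹.
First-order decay: C = 43.16·exp(−k·t) = 43.16·0.8814 = 38.04 mg/L.
At the second outfall, C = (3154·38.04 + 480.0·211.0) / (3154 + 480.0) = 60.89 mg/L.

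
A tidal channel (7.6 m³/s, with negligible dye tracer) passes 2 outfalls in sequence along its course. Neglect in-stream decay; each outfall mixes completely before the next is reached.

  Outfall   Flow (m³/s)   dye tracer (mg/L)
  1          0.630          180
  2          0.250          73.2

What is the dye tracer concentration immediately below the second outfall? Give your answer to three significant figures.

15.5 mg/L

After outfall 1: Q = 7.600 + 0.6300 = 8.230 m³/s; C = (7.600·0 + 0.6300·180.0)/8.230 = 13.78 mg/L.
After outfall 2: Q = 8.230 + 0.2500 = 8.480 m³/s; C = (8.230·13.78 + 0.2500·73.20)/8.480 = 15.53 mg/L.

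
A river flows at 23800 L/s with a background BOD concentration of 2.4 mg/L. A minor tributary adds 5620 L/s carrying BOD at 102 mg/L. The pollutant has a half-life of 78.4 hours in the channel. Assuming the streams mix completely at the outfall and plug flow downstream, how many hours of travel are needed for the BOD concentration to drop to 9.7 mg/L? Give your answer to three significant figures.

Flow-weighted average: C = (23800·2.400 + 5620·102.0) / 29420 = 630400/29420 = 21.43 mg/L.
Half-life 78.4 h → k = ln 2 / 78.4 = 0.008841 h⁻¹ = 0.2122 d⁻¹.
21.43·exp(−k·t) = 9.7 → t = ln(21.43/9.7)/k = 322700 s = 89.64 h.

89.6 h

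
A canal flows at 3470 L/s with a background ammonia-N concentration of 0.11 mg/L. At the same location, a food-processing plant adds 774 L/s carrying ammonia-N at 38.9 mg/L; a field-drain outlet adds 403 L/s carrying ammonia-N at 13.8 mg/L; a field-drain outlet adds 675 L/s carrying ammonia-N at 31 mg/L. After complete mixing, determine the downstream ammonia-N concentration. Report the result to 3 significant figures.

Flow-weighted average: C = (3470·0.1100 + 774.0·38.90 + 403.0·13.80 + 675.0·31.00) / 5322 = 56980/5322 = 10.71 mg/L.

10.7 mg/L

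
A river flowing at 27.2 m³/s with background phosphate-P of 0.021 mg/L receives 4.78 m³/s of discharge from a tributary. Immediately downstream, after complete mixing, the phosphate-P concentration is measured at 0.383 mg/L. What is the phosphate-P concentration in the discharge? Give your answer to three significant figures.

Mass balance: 27.20·0.02100 + 4.780·Cₑ = 31.98·0.3830
→ Cₑ = (31.98·0.3830 − 27.20·0.02100) / 4.780 = 2.443 mg/L.

2.44 mg/L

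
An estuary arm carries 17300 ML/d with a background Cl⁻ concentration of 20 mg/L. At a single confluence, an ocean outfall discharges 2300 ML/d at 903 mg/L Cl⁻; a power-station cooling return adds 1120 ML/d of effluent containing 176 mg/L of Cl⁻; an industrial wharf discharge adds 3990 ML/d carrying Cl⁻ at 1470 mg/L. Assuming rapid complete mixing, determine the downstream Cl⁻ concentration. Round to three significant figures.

Flow-weighted average: C = (17300·20.00 + 2300·903.0 + 1120·176.0 + 3990·1470) / 24710 = 8485000/24710 = 343.4 mg/L.

343 mg/L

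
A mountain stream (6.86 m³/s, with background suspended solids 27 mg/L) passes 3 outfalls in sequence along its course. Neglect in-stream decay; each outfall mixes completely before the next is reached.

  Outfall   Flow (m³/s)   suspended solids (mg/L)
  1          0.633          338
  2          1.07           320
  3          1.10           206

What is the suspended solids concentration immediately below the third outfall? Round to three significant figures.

100 mg/L

Below outfall 1: Q → 7.493 m³/s, C = (6.860·27.00 + 0.6330·338.0)/7.493 = 53.27 mg/L.
Below outfall 2: Q → 8.563 m³/s, C = (7.493·53.27 + 1.070·320.0)/8.563 = 86.60 mg/L.
Below outfall 3: Q → 9.663 m³/s, C = (8.563·86.60 + 1.100·206.0)/9.663 = 100.2 mg/L.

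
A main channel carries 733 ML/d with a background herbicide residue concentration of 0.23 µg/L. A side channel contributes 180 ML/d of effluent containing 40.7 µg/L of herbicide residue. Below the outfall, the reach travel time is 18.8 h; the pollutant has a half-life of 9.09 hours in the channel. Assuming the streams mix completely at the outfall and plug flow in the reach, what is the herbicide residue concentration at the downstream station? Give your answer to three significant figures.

Mass balance: C = (733.0·0.2300 + 180.0·40.70) / 913.0 = 7495/913.0 = 8.209 µg/L.
Half-life 9.09 h → k = ln 2 / 9.09 = 0.07625 h⁻¹ = 1.830 d⁻¹.
Decay over the reach: 8.209·exp(−kt) = 8.209·0.2385 = 1.957 µg/L.

1.96 µg/L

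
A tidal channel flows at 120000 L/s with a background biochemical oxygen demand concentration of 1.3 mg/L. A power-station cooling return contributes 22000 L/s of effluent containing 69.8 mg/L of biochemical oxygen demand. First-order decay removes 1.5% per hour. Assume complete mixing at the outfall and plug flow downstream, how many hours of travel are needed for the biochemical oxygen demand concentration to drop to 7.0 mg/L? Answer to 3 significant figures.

35.2 h

Conservation of mass: C = (120000·1.300 + 22000·69.80) / 142000 = 1692000/142000 = 11.91 mg/L.
1.5%/h lost → k = −ln(1 − 0.015) = 0.01511 h⁻¹.
11.91·exp(−k·t) = 7.0 → t = ln(11.91/7.0)/k = 126600 s = 35.18 h.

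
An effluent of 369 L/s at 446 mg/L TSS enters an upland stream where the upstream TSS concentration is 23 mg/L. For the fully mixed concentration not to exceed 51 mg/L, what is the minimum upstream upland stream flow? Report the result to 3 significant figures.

5210 L/s

Set C_mix = 51: (Q·23.00 + 369.0·446.0) / (Q + 369.0) = 51
→ Q = 369.0·(446.0 − 51)/(51 − 23.00) = 5206 L/s.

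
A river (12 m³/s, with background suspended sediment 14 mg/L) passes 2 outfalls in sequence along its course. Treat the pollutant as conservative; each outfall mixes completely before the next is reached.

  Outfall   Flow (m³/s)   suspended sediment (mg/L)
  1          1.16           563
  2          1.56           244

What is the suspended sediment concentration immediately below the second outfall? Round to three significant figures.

After outfall 1: Q = 12.00 + 1.160 = 13.16 m³/s; C = (12.00·14.00 + 1.160·563.0)/13.16 = 62.39 mg/L.
After outfall 2: Q = 13.16 + 1.560 = 14.72 m³/s; C = (13.16·62.39 + 1.560·244.0)/14.72 = 81.64 mg/L.

81.6 mg/L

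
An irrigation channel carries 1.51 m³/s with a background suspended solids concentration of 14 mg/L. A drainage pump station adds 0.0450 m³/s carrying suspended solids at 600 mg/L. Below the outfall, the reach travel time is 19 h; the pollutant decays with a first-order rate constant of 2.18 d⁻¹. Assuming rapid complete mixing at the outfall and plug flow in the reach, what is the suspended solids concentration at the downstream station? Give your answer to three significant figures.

5.51 mg/L

Mixed concentration C = ΣQC/ΣQ = (1.510·14.00 + 0.04500·600.0) / 1.555 = 48.14/1.555 = 30.96 mg/L.
Applying C = C₀e^(−kt): 30.96 × 0.1780 = 5.511 mg/L.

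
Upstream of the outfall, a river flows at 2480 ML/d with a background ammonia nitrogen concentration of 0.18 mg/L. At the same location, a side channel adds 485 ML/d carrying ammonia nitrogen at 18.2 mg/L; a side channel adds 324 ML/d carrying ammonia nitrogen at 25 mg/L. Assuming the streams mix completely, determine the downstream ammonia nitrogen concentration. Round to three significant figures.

5.28 mg/L

Mixed concentration C = ΣQC/ΣQ = (2480·0.1800 + 485.0·18.20 + 324.0·25.00) / 3289 = 17370/3289 = 5.282 mg/L.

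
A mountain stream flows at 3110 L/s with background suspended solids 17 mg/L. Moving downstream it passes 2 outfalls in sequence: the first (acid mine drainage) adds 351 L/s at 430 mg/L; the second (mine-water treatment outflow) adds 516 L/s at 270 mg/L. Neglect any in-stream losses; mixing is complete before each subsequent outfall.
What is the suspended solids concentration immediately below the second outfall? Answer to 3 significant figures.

86.3 mg/L

Outfall 1: combined Q = 3461 L/s; C = (3110·17.00 + 351.0·430.0)/3461 = 58.88 mg/L.
Outfall 2: combined Q = 3977 L/s; C = (3461·58.88 + 516.0·270.0)/3977 = 86.28 mg/L.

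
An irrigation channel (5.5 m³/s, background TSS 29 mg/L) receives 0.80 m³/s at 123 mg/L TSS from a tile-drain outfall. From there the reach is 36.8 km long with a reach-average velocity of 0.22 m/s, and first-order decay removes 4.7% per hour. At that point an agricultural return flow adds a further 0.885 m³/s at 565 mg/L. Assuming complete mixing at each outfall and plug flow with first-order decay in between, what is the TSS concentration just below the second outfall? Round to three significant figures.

73.4 mg/L

Conservation of mass: C = (5.500·29.00 + 0.8000·123.0) / 6.300 = 257.9/6.300 = 40.94 mg/L; combined flow 6.300 m³/s.
Travel time t = 36.8·1000 / 0.22 = 167300 s = 46.46 h.
4.7%/h lost → k = −ln(1 − 0.047) = 0.04814 h⁻¹.
First-order decay: C = 40.94·exp(−k·t) = 40.94·0.1068 = 4.372 mg/L.
Second outfall: C = (6.300·4.372 + 0.8850·565.0)/7.185 = 73.43 mg/L.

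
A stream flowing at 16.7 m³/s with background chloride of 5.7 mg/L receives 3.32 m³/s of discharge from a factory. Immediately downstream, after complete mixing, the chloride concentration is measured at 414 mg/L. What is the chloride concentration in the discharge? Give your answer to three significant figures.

2470 mg/L

Mass balance: 16.70·5.700 + 3.320·Cₑ = 20.02·414.0
→ Cₑ = (20.02·414.0 − 16.70·5.700) / 3.320 = 2468 mg/L.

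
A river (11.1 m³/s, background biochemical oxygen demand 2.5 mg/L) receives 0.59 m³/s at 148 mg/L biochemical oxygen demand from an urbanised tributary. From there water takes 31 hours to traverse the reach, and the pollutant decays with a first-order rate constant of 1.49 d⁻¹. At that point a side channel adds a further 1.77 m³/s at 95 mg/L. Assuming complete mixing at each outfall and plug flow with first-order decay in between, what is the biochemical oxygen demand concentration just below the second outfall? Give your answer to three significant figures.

Mixed concentration C = ΣQC/ΣQ = (11.10·2.500 + 0.5900·148.0) / 11.69 = 115.1/11.69 = 9.843 mg/L; combined flow 11.69 m³/s.
After decay, C = 9.843 × e^(−kt) = 9.843 × 0.1459 = 1.437 mg/L.
At the second outfall, C = (11.69·1.437 + 1.770·95.00) / (11.69 + 1.770) = 13.74 mg/L.

13.7 mg/L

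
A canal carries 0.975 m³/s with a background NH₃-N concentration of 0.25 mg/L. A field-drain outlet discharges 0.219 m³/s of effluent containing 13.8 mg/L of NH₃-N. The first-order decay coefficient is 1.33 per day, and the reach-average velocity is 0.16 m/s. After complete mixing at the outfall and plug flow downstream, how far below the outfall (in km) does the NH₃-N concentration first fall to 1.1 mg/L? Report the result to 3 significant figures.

Flow-weighted average: C = (0.9750·0.2500 + 0.2190·13.80) / 1.194 = 3.266/1.194 = 2.735 mg/L.
Set 2.735·exp(−k·t) = 1.1 → t = ln(2.735/1.1)/k = 59180 s = 16.44 h.
Distance = v·t = 0.16·59180 = 9468 m = 9.468 km.

9.47 km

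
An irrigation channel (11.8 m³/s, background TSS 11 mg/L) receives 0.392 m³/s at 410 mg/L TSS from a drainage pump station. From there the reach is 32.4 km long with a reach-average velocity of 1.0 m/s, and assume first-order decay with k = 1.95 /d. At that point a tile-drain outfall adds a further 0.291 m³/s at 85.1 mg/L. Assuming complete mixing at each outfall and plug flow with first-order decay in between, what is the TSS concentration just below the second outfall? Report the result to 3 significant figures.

Mixed concentration C = ΣQC/ΣQ = (11.80·11.00 + 0.3920·410.0) / 12.19 = 290.5/12.19 = 23.83 mg/L; combined flow 12.19 m³/s.
Travel time t = 32.4·1000 / 1.0 = 32400 s = 9.000 h.
First-order decay: C = 23.83·exp(−k·t) = 23.83·0.4813 = 11.47 mg/L.
Second outfall: C = (12.19·11.47 + 0.2910·85.10)/12.48 = 13.19 mg/L.

13.2 mg/L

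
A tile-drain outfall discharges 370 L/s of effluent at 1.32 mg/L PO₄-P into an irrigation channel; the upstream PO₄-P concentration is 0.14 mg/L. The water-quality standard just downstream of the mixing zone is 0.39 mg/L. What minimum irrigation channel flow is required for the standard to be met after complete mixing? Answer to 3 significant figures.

Set C_mix = 0.39: (Q·0.1400 + 370.0·1.320) / (Q + 370.0) = 0.39
→ Q = 370.0·(1.320 − 0.39)/(0.39 − 0.1400) = 1376 L/s.

1380 L/s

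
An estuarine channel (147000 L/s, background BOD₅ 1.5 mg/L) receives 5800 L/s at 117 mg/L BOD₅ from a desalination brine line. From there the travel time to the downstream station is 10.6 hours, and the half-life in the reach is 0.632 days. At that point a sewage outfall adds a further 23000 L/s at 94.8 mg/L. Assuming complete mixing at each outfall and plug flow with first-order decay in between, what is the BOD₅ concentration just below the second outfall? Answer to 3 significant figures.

Mass balance: C = (147000·1.500 + 5800·117.0) / 152800 = 899100/152800 = 5.884 mg/L; combined flow 152800 L/s.
Half-life 0.632 d → k = ln 2 / 0.632 = 1.097 d⁻¹.
Applying C = C₀e^(−kt): 5.884 × 0.6161 = 3.625 mg/L.
Second outfall: C = (152800·3.625 + 23000·94.80)/175800 = 15.55 mg/L.

15.6 mg/L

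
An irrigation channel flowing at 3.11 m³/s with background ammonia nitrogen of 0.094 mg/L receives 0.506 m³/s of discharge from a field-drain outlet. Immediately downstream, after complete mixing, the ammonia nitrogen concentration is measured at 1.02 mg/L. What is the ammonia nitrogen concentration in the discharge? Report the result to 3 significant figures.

Mass balance: 3.110·0.09400 + 0.5060·Cₑ = 3.616·1.020
→ Cₑ = (3.616·1.020 − 3.110·0.09400) / 0.5060 = 6.711 mg/L.

6.71 mg/L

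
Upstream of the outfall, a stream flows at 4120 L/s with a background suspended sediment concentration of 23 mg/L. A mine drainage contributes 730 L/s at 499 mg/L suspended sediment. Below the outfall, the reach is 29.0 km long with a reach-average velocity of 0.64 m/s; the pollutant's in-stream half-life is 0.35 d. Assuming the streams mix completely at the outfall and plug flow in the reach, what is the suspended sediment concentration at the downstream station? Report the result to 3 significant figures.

33.5 mg/L

Flow-weighted average: C = (4120·23.00 + 730.0·499.0) / 4850 = 459000/4850 = 94.65 mg/L.
Travel time t = 29.0·1000 / 0.64 = 45310 s = 12.59 h.
Half-life 0.35 d → k = ln 2 / 0.35 = 1.980 d⁻¹.
Applying C = C₀e^(−kt): 94.65 × 0.3539 = 33.50 mg/L.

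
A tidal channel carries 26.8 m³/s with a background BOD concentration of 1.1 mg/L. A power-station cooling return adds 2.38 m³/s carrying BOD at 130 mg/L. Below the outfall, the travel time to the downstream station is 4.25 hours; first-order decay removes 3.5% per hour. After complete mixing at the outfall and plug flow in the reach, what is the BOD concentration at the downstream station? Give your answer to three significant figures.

9.98 mg/L

Mass balance: C = (26.80·1.100 + 2.380·130.0) / 29.18 = 338.9/29.18 = 11.61 mg/L.
3.5%/h lost → k = −ln(1 − 0.035) = 0.03563 h⁻¹.
Applying C = C₀e^(−kt): 11.61 × 0.8595 = 9.982 mg/L.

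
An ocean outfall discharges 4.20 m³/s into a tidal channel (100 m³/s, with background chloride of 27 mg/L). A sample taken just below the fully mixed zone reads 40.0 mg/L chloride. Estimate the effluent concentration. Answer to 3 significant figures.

350 mg/L

Mass balance: 100.0·27.00 + 4.200·Cₑ = 104.2·40.00
→ Cₑ = (104.2·40.00 − 100.0·27.00) / 4.200 = 349.5 mg/L.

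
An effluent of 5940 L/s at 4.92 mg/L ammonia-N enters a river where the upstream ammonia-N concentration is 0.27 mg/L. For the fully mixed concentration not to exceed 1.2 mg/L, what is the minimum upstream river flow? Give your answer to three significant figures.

Set C_mix = 1.2: (Q·0.2700 + 5940·4.920) / (Q + 5940) = 1.2
→ Q = 5940·(4.920 − 1.2)/(1.2 − 0.2700) = 23760 L/s.

23800 L/s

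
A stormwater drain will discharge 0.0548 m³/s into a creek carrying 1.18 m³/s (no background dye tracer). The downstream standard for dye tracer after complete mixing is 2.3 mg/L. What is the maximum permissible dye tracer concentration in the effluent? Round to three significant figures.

51.8 mg/L

At the limit, (Qr·Cr + Qe·Cₑ)/(Qr + Qe) = 2.3:
Cₑ = (1.235·2.3 − 1.180·0) / 0.05480 = 51.83 mg/L.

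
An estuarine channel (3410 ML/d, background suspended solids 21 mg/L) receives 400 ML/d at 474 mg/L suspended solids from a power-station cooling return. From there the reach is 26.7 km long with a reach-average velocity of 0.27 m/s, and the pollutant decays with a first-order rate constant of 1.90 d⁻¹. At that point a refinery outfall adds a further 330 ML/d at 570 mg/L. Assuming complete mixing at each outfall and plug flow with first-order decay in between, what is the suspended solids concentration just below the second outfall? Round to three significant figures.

52.6 mg/L

Flow-weighted average: C = (3410·21.00 + 400.0·474.0) / 3810 = 261200/3810 = 68.56 mg/L; combined flow 3810 ML/d.
Travel time t = 26.7·1000 / 0.27 = 98890 s = 27.47 h.
After decay, C = 68.56 × e^(−kt) = 68.56 × 0.1136 = 7.792 mg/L.
At the second outfall, C = (3810·7.792 + 330.0·570.0) / (3810 + 330.0) = 52.61 mg/L.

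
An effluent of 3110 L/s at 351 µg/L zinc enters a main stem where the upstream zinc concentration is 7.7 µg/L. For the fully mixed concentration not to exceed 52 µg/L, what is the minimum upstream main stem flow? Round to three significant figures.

Set C_mix = 52: (Q·7.700 + 3110·351.0) / (Q + 3110) = 52
→ Q = 3110·(351.0 − 52)/(52 − 7.700) = 20990 L/s.

21000 L/s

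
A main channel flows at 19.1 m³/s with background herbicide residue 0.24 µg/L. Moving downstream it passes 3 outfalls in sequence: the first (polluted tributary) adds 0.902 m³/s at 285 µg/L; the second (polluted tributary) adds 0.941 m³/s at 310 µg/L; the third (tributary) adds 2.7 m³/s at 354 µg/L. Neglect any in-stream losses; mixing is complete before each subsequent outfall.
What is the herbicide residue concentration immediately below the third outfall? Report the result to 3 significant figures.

After outfall 1: Q = 19.10 + 0.9020 = 20.00 m³/s; C = (19.10·0.2400 + 0.9020·285.0)/20.00 = 13.08 µg/L.
After outfall 2: Q = 20.00 + 0.9410 = 20.94 m³/s; C = (20.00·13.08 + 0.9410·310.0)/20.94 = 26.42 µg/L.
After outfall 3: Q = 20.94 + 2.700 = 23.64 m³/s; C = (20.94·26.42 + 2.700·354.0)/23.64 = 63.83 µg/L.

63.8 µg/L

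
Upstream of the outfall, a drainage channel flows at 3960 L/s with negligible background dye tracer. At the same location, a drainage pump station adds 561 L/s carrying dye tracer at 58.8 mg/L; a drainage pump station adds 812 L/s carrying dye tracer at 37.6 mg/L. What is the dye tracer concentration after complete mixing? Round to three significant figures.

Flow-weighted average: C = (3960·0 + 561.0·58.80 + 812.0·37.60) / 5333 = 63520/5333 = 11.91 mg/L.

11.9 mg/L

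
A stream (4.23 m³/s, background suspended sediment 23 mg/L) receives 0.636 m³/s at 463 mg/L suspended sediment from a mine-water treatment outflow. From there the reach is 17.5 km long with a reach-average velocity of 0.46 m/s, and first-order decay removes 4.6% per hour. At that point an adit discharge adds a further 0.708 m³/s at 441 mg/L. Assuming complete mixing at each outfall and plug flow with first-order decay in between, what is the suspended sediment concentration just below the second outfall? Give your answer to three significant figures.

Conservation of mass: C = (4.230·23.00 + 0.6360·463.0) / 4.866 = 391.8/4.866 = 80.51 mg/L; combined flow 4.866 m³/s.
Travel time t = 17.5·1000 / 0.46 = 38040 s = 10.57 h.
4.6%/h lost → k = −ln(1 − 0.046) = 0.04709 h⁻¹.
Decay over the reach: 80.51·exp(−kt) = 80.51·0.6080 = 48.95 mg/L.
At the second outfall, C = (4.866·48.95 + 0.7080·441.0) / (4.866 + 0.7080) = 98.74 mg/L.

98.7 mg/L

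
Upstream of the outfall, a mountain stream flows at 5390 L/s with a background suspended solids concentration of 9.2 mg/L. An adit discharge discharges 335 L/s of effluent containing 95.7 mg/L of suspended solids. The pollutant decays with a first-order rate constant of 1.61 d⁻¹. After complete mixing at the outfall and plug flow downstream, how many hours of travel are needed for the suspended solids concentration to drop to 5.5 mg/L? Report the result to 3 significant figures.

14.2 h

Conservation of mass: C = (5390·9.200 + 335.0·95.70) / 5725 = 81650/5725 = 14.26 mg/L.
14.26·exp(−k·t) = 5.5 → t = ln(14.26/5.5)/k = 51130 s = 14.20 h.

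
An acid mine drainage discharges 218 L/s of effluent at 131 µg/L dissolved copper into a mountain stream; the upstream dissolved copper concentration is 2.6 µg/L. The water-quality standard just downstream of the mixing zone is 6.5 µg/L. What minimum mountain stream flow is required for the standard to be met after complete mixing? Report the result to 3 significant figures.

6960 L/s

Set C_mix = 6.5: (Q·2.600 + 218.0·131.0) / (Q + 218.0) = 6.5
→ Q = 218.0·(131.0 − 6.5)/(6.5 − 2.600) = 6959 L/s.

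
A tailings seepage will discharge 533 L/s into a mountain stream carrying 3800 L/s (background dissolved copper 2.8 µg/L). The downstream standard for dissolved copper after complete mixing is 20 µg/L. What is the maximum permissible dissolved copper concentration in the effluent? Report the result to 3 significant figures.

143 µg/L

At the limit, (Qr·Cr + Qe·Cₑ)/(Qr + Qe) = 20:
Cₑ = (4333·20 − 3800·2.800) / 533.0 = 142.6 µg/L.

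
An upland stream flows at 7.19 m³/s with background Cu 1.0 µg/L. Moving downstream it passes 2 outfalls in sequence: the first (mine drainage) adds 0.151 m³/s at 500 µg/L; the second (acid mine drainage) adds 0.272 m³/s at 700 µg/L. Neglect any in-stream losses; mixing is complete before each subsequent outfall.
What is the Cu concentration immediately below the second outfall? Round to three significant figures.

35.9 µg/L

Outfall 1: combined Q = 7.341 m³/s; C = (7.190·1.000 + 0.1510·500.0)/7.341 = 11.26 µg/L.
Outfall 2: combined Q = 7.613 m³/s; C = (7.341·11.26 + 0.2720·700.0)/7.613 = 35.87 µg/L.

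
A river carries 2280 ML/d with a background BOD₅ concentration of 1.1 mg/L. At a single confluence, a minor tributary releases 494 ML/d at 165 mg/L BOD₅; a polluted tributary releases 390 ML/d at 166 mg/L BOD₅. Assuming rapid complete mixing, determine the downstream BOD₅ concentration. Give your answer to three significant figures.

Conservation of mass: C = (2280·1.100 + 494.0·165.0 + 390.0·166.0) / 3164 = 148800/3164 = 47.02 mg/L.

47.0 mg/L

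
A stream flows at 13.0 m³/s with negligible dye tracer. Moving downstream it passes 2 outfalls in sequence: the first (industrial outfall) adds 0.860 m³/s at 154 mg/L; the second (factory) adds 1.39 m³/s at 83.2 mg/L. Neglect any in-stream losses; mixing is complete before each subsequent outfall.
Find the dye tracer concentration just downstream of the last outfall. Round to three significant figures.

After outfall 1: Q = 13.00 + 0.8600 = 13.86 m³/s; C = (13.00·0 + 0.8600·154.0)/13.86 = 9.556 mg/L.
After outfall 2: Q = 13.86 + 1.390 = 15.25 m³/s; C = (13.86·9.556 + 1.390·83.20)/15.25 = 16.27 mg/L.

16.3 mg/L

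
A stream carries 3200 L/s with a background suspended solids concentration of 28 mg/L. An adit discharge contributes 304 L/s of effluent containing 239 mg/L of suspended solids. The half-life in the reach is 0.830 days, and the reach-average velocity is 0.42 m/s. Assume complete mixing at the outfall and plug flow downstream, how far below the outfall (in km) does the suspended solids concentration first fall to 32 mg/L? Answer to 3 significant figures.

Mixed concentration C = ΣQC/ΣQ = (3200·28.00 + 304.0·239.0) / 3504 = 162300/3504 = 46.31 mg/L.
Half-life 0.830 d → k = ln 2 / 0.830 = 0.8351 d⁻¹.
Set 46.31·exp(−k·t) = 32 → t = ln(46.31/32)/k = 38230 s = 10.62 h.
Distance = v·t = 0.42·38230 = 16060 m = 16.06 km.

16.1 km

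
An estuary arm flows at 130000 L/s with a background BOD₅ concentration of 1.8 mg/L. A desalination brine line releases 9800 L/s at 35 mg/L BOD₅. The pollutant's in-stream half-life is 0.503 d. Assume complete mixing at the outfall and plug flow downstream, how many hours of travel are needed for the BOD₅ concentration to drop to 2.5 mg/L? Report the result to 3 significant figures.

After mixing, C = (130000·1.800 + 9800·35.00) / 139800 = 577000/139800 = 4.127 mg/L.
Half-life 0.503 d → k = ln 2 / 0.503 = 1.378 d⁻¹.
4.127·exp(−k·t) = 2.5 → t = ln(4.127/2.5)/k = 31430 s = 8.731 h.

8.73 h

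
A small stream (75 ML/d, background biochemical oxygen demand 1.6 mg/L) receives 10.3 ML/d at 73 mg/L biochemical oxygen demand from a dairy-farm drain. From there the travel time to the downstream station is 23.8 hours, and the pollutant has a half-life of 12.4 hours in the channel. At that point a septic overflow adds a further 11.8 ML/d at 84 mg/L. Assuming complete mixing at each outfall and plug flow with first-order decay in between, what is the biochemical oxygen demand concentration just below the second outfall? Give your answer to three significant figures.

12.6 mg/L

After mixing, C = (75.00·1.600 + 10.30·73.00) / 85.30 = 871.9/85.30 = 10.22 mg/L; combined flow 85.30 ML/d.
Half-life 12.4 h → k = ln 2 / 12.4 = 0.05590 h⁻¹ = 1.342 d⁻¹.
Applying C = C₀e^(−kt): 10.22 × 0.2644 = 2.702 mg/L.
At the second outfall, C = (85.30·2.702 + 11.80·84.00) / (85.30 + 11.80) = 12.58 mg/L.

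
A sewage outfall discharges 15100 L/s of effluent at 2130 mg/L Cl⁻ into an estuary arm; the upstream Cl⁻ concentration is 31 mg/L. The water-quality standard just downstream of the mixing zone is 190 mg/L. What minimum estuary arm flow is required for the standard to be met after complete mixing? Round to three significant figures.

184000 L/s

Set C_mix = 190: (Q·31.00 + 15100·2130) / (Q + 15100) = 190
→ Q = 15100·(2130 − 190)/(190 − 31.00) = 184200 L/s.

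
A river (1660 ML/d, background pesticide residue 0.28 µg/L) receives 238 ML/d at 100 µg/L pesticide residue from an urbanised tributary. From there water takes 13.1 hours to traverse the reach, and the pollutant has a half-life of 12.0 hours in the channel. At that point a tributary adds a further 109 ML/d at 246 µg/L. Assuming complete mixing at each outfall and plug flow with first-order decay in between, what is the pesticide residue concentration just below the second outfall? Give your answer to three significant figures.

Flow-weighted average: C = (1660·0.2800 + 238.0·100.0) / 1898 = 24260/1898 = 12.78 µg/L; combined flow 1898 ML/d.
Half-life 12.0 h → k = ln 2 / 12.0 = 0.05776 h⁻¹ = 1.386 d⁻¹.
First-order decay: C = 12.78·exp(−k·t) = 12.78·0.4692 = 5.999 µg/L.
At the second outfall, C = (1898·5.999 + 109.0·246.0) / (1898 + 109.0) = 19.03 µg/L.

19.0 µg/L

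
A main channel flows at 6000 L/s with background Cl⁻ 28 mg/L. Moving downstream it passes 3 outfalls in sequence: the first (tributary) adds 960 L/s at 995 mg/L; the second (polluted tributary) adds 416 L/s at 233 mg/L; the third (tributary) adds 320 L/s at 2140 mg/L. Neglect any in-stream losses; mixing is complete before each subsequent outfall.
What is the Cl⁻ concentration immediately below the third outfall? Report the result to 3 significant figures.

248 mg/L

After outfall 1: Q = 6000 + 960.0 = 6960 L/s; C = (6000·28.00 + 960.0·995.0)/6960 = 161.4 mg/L.
After outfall 2: Q = 6960 + 416.0 = 7376 L/s; C = (6960·161.4 + 416.0·233.0)/7376 = 165.4 mg/L.
After outfall 3: Q = 7376 + 320.0 = 7696 L/s; C = (7376·165.4 + 320.0·2140)/7696 = 247.5 mg/L.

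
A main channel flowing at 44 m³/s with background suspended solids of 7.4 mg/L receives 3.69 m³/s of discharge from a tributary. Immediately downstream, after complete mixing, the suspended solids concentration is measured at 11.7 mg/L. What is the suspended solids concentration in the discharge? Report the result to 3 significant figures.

63.0 mg/L

Mass balance: 44.00·7.400 + 3.690·Cₑ = 47.69·11.70
→ Cₑ = (47.69·11.70 − 44.00·7.400) / 3.690 = 62.97 mg/L.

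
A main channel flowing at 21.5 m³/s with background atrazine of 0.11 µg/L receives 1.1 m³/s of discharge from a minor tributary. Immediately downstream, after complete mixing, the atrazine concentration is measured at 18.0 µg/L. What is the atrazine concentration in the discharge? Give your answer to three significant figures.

368 µg/L

Mass balance: 21.50·0.1100 + 1.100·Cₑ = 22.60·18.00
→ Cₑ = (22.60·18.00 − 21.50·0.1100) / 1.100 = 367.7 µg/L.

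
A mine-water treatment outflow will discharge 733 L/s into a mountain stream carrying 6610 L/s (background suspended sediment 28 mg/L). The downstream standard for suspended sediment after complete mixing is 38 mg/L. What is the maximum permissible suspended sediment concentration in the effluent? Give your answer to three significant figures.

128 mg/L

At the limit, (Qr·Cr + Qe·Cₑ)/(Qr + Qe) = 38:
Cₑ = (7343·38 − 6610·28.00) / 733.0 = 128.2 mg/L.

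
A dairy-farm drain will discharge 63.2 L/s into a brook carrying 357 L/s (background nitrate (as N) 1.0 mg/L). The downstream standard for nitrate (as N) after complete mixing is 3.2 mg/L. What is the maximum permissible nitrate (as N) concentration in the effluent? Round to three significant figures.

At the limit, (Qr·Cr + Qe·Cₑ)/(Qr + Qe) = 3.2:
Cₑ = (420.2·3.2 − 357.0·1.000) / 63.20 = 15.63 mg/L.

15.6 mg/L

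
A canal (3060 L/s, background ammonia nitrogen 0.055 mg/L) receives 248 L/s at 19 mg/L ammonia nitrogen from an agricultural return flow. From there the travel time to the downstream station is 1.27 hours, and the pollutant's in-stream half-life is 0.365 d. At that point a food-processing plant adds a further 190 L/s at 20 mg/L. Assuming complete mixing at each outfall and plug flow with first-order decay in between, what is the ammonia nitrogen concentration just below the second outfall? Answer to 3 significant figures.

Mixed concentration C = ΣQC/ΣQ = (3060·0.05500 + 248.0·19.00) / 3308 = 4880/3308 = 1.475 mg/L; combined flow 3308 L/s.
Half-life 0.365 d → k = ln 2 / 0.365 = 1.899 d⁻¹.
Decay over the reach: 1.475·exp(−kt) = 1.475·0.9044 = 1.334 mg/L.
At the second outfall, C = (3308·1.334 + 190.0·20.00) / (3308 + 190.0) = 2.348 mg/L.

2.35 mg/L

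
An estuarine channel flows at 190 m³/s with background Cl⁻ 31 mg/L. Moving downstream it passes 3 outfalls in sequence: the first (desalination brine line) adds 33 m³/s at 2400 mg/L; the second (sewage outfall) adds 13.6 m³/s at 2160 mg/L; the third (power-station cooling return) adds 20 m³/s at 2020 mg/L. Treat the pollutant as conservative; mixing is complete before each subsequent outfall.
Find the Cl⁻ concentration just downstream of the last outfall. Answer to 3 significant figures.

604 mg/L

Outfall 1: combined Q = 223.0 m³/s; C = (190.0·31.00 + 33.00·2400)/223.0 = 381.6 mg/L.
Outfall 2: combined Q = 236.6 m³/s; C = (223.0·381.6 + 13.60·2160)/236.6 = 483.8 mg/L.
Outfall 3: combined Q = 256.6 m³/s; C = (236.6·483.8 + 20.00·2020)/256.6 = 603.5 mg/L.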